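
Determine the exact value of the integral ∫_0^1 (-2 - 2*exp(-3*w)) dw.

An antiderivative is F(w) = -2*w + 2*exp(-3*w)/3.
Then F(1) - F(0) = (-2 + 2*exp(-3)/3) - (2/3) = -8/3 + 2*exp(-3)/3.

-8/3 + 2*exp(-3)/3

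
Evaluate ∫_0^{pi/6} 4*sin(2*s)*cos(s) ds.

Use the identity sin(2*s)cos(s) = [sin(3*s) + sin(s)]/2.
An antiderivative is F(s) = -2*cos(s) - 2*cos(3*s)/3.
Then F(pi/6) - F(0) = (-sqrt(3)) - (-8/3) = 8/3 - sqrt(3).

8/3 - sqrt(3)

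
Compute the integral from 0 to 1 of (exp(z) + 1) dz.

E

An antiderivative is F(z) = z + exp(z).
Then F(1) - F(0) = (1 + E) - (1) = E.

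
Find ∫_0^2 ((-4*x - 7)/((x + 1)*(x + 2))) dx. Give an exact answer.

Factor the denominator: x**2 + 3*x + 2 = (x + 2)(x + 1).
Partial fractions: (-4*x - 7)/((x + 1)*(x + 2)) = -1/(x + 2) - 3/(x + 1).
An antiderivative is F(x) = -3*log(x + 1) - log(x + 2).
Then F(2) - F(0) = (-3*log(3) - 2*log(2)) - (-log(2)) = -log(54).

-log(54)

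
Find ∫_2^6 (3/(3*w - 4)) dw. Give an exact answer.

An antiderivative is F(w) = log(3*w - 4).
Then F(6) - F(2) = (log(14)) - (log(2)) = log(7).

log(7)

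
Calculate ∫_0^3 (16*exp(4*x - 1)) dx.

-(4 - 4*exp(12))*exp(-1)

Let u = 4*x - 1, so du = 4 dx. When x = 0, u = -1; when x = 3, u = 11.
The integral becomes 4·∫ exp(u) du from -1 to 11, with antiderivative 4*exp(u).
Back in x: F(x) = 4*exp(4*x - 1).
Then F(3) - F(0) = (4*exp(11)) - (4*exp(-1)) = -(4 - 4*exp(12))*exp(-1).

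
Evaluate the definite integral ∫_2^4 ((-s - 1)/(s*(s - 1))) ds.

Factor the denominator: s**2 - s = s(s - 1).
Partial fractions: (-s - 1)/(s*(s - 1)) = 1/s - 2/(s - 1).
An antiderivative is F(s) = log(s) - 2*log(s - 1).
Then F(4) - F(2) = (log(4/9)) - (log(2)) = log(2/9).

log(2/9)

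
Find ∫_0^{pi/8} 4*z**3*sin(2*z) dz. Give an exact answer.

sqrt(2)*(-384 - pi**3 + 12*pi**2 + 96*pi)/512

Integrate by parts 3 times (u = z^3, dv = 4*sin(2*z) dz).
An antiderivative is F(z) = -2*z**3*cos(2*z) + 3*z**2*sin(2*z) + 3*z*cos(2*z) - 3*sin(2*z)/2.
Then F(pi/8) - F(0) = (sqrt(2)*(-384 - pi**3 + 12*pi**2 + 96*pi)/512) - (0) = sqrt(2)*(-384 - pi**3 + 12*pi**2 + 96*pi)/512.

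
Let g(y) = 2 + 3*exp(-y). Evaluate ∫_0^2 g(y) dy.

7 - 3*exp(-2)

An antiderivative is F(y) = 2*y - 3*exp(-y).
Then F(2) - F(0) = (4 - 3*exp(-2)) - (-3) = 7 - 3*exp(-2).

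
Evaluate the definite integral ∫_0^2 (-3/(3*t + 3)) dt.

-log(3)

An antiderivative is F(t) = -log(3*t + 3).
Then F(2) - F(0) = (-log(9)) - (-log(3)) = -log(3).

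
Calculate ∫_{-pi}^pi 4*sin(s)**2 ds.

Use the identity sin^2(s) = (1 - cos(2*s))/2.
An antiderivative is F(s) = 2*s - sin(2*s).
Then F(pi) - F(-pi) = (2*pi) - (-2*pi) = 4*pi.

4*pi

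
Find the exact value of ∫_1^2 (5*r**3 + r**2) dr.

253/12

By the power rule, an antiderivative is F(r) = 5*r**4/4 + r**3/3.
Then F(2) - F(1) = (68/3) - (19/12) = 253/12.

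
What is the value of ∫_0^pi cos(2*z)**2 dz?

pi/2

Use the identity cos^2(2*z) = (1 + cos(4*z))/2.
An antiderivative is F(z) = z/2 + sin(4*z)/8.
Then F(pi) - F(0) = (pi/2) - (0) = pi/2.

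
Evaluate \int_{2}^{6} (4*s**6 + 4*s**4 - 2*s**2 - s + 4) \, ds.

17424416/105

By the power rule, an antiderivative is F(s) = 4*s**7/7 + 4*s**5/5 - 2*s**3/3 - s**2/2 + 4*s.
Then F(6) - F(2) = (5811618/35) - (10438/105) = 17424416/105.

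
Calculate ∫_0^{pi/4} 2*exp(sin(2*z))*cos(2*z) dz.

Let u = sin(2*z), so du = 2*cos(2*z) dz. When z = 0, u = 0; when z = pi/4, u = 1.
The integral becomes ∫ exp(u) du from 0 to 1, with antiderivative exp(u).
Back in z: F(z) = exp(sin(2*z)).
Then F(pi/4) - F(0) = (E) - (1) = -1 + E.

-1 + E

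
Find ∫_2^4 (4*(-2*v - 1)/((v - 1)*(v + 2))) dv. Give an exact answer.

-8*log(3) + 4*log(2)

Factor the denominator: v**2 + v - 2 = (v + 2)(v - 1).
Partial fractions: 4*(-2*v - 1)/((v - 1)*(v + 2)) = -4/(v + 2) - 4/(v - 1).
An antiderivative is F(v) = -4*log(v - 1) - 4*log(v + 2).
Then F(4) - F(2) = (-8*log(3) - 4*log(2)) - (-8*log(2)) = -8*log(3) + 4*log(2).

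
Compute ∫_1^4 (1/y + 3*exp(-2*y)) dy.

An antiderivative is F(y) = log(y) - 3*exp(-2*y)/2.
Then F(4) - F(1) = (-3*exp(-8)/2 + 2*log(2)) - (-3*exp(-2)/2) = -3*exp(-8)/2 + 3*exp(-2)/2 + 2*log(2).

-3*exp(-8)/2 + 3*exp(-2)/2 + 2*log(2)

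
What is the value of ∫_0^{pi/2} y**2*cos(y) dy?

-2 + pi**2/4

Integrate by parts twice (u = y^2, dv = cos(y) dy).
An antiderivative is F(y) = y**2*sin(y) + 2*y*cos(y) - 2*sin(y).
Then F(pi/2) - F(0) = (-2 + pi**2/4) - (0) = -2 + pi**2/4.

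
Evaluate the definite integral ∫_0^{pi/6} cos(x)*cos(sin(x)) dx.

sin(1/2)

Let u = sin(x), so du = cos(x) dx. When x = 0, u = 0; when x = pi/6, u = 1/2.
The integral becomes ∫ cos(u) du from 0 to 1/2, with antiderivative sin(u).
Back in x: F(x) = sin(sin(x)).
Then F(pi/6) - F(0) = (sin(1/2)) - (0) = sin(1/2).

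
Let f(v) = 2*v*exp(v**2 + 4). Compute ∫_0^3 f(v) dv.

-exp(4) + exp(13)

Let u = v**2 + 4, so du = 2*v dv. When v = 0, u = 4; when v = 3, u = 13.
The integral becomes ∫ exp(u) du from 4 to 13, with antiderivative exp(u).
Back in v: F(v) = exp(v**2 + 4).
Then F(3) - F(0) = (exp(13)) - (exp(4)) = -exp(4) + exp(13).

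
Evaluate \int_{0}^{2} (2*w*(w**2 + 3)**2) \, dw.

316/3

Let u = w**2 + 3, so du = 2*w dw. When w = 0, u = 3; when w = 2, u = 7.
The integral becomes ∫ u**2 du from 3 to 7, with antiderivative u**3/3.
Back in w: F(w) = (w**2 + 3)**3/3.
Then F(2) - F(0) = (343/3) - (9) = 316/3.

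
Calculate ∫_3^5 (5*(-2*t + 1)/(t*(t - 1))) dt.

Factor the denominator: t**2 - t = t(t - 1).
Partial fractions: 5*(-2*t + 1)/(t*(t - 1)) = -5/t - 5/(t - 1).
An antiderivative is F(t) = -5*log(t) - 5*log(t - 1).
Then F(5) - F(3) = (-5*log(5) - 10*log(2)) - (-5*log(3) - 5*log(2)) = -5*log(5) - 5*log(2) + 5*log(3).

-5*log(5) - 5*log(2) + 5*log(3)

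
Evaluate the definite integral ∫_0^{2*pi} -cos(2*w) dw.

0

An antiderivative is F(w) = -sin(2*w)/2.
Then F(2*pi) - F(0) = (0) - (0) = 0.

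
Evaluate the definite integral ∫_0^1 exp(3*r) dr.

-1/3 + exp(3)/3

An antiderivative is F(r) = exp(3*r)/3.
Then F(1) - F(0) = (exp(3)/3) - (1/3) = -1/3 + exp(3)/3.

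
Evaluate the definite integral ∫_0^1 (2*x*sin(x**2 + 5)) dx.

-cos(6) + cos(5)

Let u = x**2 + 5, so du = 2*x dx. When x = 0, u = 5; when x = 1, u = 6.
The integral becomes ∫ sin(u) du from 5 to 6, with antiderivative -cos(u).
Back in x: F(x) = -cos(x**2 + 5).
Then F(1) - F(0) = (-cos(6)) - (-cos(5)) = -cos(6) + cos(5).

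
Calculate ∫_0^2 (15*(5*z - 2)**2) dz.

520

Let u = 5*z - 2, so du = 5 dz. When z = 0, u = -2; when z = 2, u = 8.
The integral becomes 3·∫ u**2 du from -2 to 8, with antiderivative u**3.
Back in z: F(z) = (5*z - 2)**3.
Then F(2) - F(0) = (512) - (-8) = 520.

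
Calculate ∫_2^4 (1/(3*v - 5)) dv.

An antiderivative is F(v) = log(3*v - 5)/3.
Then F(4) - F(2) = (log(7)/3) - (0) = log(7)/3.

log(7)/3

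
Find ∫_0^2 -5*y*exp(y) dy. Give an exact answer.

-5*exp(2) - 5

Integrate by parts once (u = y, dv = -5*exp(y) dy).
An antiderivative is F(y) = (-5*y + 5)*exp(y).
Then F(2) - F(0) = (-5*exp(2)) - (5) = -5*exp(2) - 5.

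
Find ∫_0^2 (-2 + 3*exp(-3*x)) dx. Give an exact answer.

-3 - exp(-6)

An antiderivative is F(x) = -2*x - exp(-3*x).
Then F(2) - F(0) = (-4 - exp(-6)) - (-1) = -3 - exp(-6).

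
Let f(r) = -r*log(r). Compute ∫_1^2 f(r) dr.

Integrate by parts once (u = ln r, dv = -r dr).
An antiderivative is F(r) = -r**2*(2*log(r) - 1)/4.
Then F(2) - F(1) = (1 - log(4)) - (1/4) = 3/4 - log(4).

3/4 - log(4)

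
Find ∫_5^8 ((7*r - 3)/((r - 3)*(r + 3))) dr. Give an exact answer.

-15*log(2) + 3*log(5) + 4*log(11)

Factor the denominator: r**2 - 9 = (r + 3)(r - 3).
Partial fractions: (7*r - 3)/((r - 3)*(r + 3)) = 4/(r + 3) + 3/(r - 3).
An antiderivative is F(r) = 3*log(r - 3) + 4*log(r + 3).
Then F(8) - F(5) = (3*log(5) + 4*log(11)) - (15*log(2)) = -15*log(2) + 3*log(5) + 4*log(11).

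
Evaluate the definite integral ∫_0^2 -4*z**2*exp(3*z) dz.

8/27 - 104*exp(6)/27

Integrate by parts twice (u = z^2, dv = -4*exp(3*z) dz).
An antiderivative is F(z) = (-36*z**2 + 24*z - 8)*exp(3*z)/27.
Then F(2) - F(0) = (-104*exp(6)/27) - (-8/27) = 8/27 - 104*exp(6)/27.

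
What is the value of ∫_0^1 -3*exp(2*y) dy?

An antiderivative is F(y) = -3*exp(2*y)/2.
Then F(1) - F(0) = (-3*exp(2)/2) - (-3/2) = 3/2 - 3*exp(2)/2.

3/2 - 3*exp(2)/2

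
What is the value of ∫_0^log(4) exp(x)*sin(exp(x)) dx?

cos(1) - cos(4)

Let u = exp(x), so du = exp(x) dx. When x = 0, u = 1; when x = log(4), u = 4.
The integral becomes ∫ sin(u) du from 1 to 4, with antiderivative -cos(u).
Back in x: F(x) = -cos(exp(x)).
Then F(log(4)) - F(0) = (-cos(4)) - (-cos(1)) = cos(1) - cos(4).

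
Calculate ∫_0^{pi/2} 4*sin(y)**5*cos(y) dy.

2/3

Let u = sin(y), so du = cos(y) dy. When y = 0, u = 0; when y = pi/2, u = 1.
The integral becomes 4·∫ u**5 du from 0 to 1, with antiderivative 2*u**6/3.
Back in y: F(y) = 2*sin(y)**6/3.
Then F(pi/2) - F(0) = (2/3) - (0) = 2/3.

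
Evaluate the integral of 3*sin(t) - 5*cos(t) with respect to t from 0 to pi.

An antiderivative is F(t) = -5*sin(t) - 3*cos(t).
Then F(pi) - F(0) = (3) - (-3) = 6.

6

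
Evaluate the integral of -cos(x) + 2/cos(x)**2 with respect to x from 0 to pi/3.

3*sqrt(3)/2

An antiderivative is F(x) = -sin(x) + 2*tan(x).
Then F(pi/3) - F(0) = (3*sqrt(3)/2) - (0) = 3*sqrt(3)/2.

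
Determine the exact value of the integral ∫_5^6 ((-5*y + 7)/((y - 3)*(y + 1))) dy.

Factor the denominator: y**2 - 2*y - 3 = (y + 1)(y - 3).
Partial fractions: (-5*y + 7)/((y - 3)*(y + 1)) = -3/(y + 1) - 2/(y - 3).
An antiderivative is F(y) = -2*log(y - 3) - 3*log(y + 1).
Then F(6) - F(5) = (-3*log(7) - 2*log(3)) - (-5*log(2) - 3*log(3)) = -3*log(7) + log(3) + 5*log(2).

-3*log(7) + log(3) + 5*log(2)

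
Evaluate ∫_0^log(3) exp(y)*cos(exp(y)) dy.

-sin(1) + sin(3)

Let u = exp(y), so du = exp(y) dy. When y = 0, u = 1; when y = log(3), u = 3.
The integral becomes ∫ cos(u) du from 1 to 3, with antiderivative sin(u).
Back in y: F(y) = sin(exp(y)).
Then F(log(3)) - F(0) = (sin(3)) - (sin(1)) = -sin(1) + sin(3).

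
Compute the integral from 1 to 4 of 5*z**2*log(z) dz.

-35 + 640*log(2)/3

Integrate by parts once (u = ln z, dv = 5*z**2 dz).
An antiderivative is F(z) = 5*z**3*(3*log(z) - 1)/9.
Then F(4) - F(1) = (-320/9 + 640*log(2)/3) - (-5/9) = -35 + 640*log(2)/3.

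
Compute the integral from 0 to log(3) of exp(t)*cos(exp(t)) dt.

-sin(1) + sin(3)

Let u = exp(t), so du = exp(t) dt. When t = 0, u = 1; when t = log(3), u = 3.
The integral becomes ∫ cos(u) du from 1 to 3, with antiderivative sin(u).
Back in t: F(t) = sin(exp(t)).
Then F(log(3)) - F(0) = (sin(3)) - (sin(1)) = -sin(1) + sin(3).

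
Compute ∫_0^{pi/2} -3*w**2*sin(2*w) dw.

Integrate by parts twice (u = w^2, dv = -3*sin(2*w) dw).
An antiderivative is F(w) = 3*w**2*cos(2*w)/2 - 3*w*sin(2*w)/2 - 3*cos(2*w)/4.
Then F(pi/2) - F(0) = (3/4 - 3*pi**2/8) - (-3/4) = 3/2 - 3*pi**2/8.

3/2 - 3*pi**2/8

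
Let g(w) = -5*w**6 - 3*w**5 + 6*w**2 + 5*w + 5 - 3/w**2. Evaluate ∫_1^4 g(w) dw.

-380055/28

By the power rule, an antiderivative is F(w) = -5*w**7/7 - w**6/2 + 2*w**3 + 5*w**2/2 + 5*w + 3/w.
Then F(4) - F(1) = (-379739/28) - (79/7) = -380055/28.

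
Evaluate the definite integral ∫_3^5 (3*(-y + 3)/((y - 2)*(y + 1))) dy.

Factor the denominator: y**2 - y - 2 = (y + 1)(y - 2).
Partial fractions: 3*(-y + 3)/((y - 2)*(y + 1)) = -4/(y + 1) + 1/(y - 2).
An antiderivative is F(y) = log(y - 2) - 4*log(y + 1).
Then F(5) - F(3) = (-3*log(3) - 4*log(2)) - (-8*log(2)) = log(16/27).

log(16/27)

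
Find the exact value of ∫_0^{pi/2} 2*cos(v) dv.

An antiderivative is F(v) = 2*sin(v).
Then F(pi/2) - F(0) = (2) - (0) = 2.

2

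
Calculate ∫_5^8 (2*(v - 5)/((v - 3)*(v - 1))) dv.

Factor the denominator: v**2 - 4*v + 3 = (v - 1)(v - 3).
Partial fractions: 2*(v - 5)/((v - 3)*(v - 1)) = 4/(v - 1) - 2/(v - 3).
An antiderivative is F(v) = -2*log(v - 3) + 4*log(v - 1).
Then F(8) - F(5) = (-2*log(5) + 4*log(7)) - (log(64)) = -6*log(2) - 2*log(5) + 4*log(7).

-6*log(2) - 2*log(5) + 4*log(7)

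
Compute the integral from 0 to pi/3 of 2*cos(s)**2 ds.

sqrt(3)/4 + pi/3

Use the identity cos^2(s) = (1 + cos(2*s))/2.
An antiderivative is F(s) = s + sin(2*s)/2.
Then F(pi/3) - F(0) = (sqrt(3)/4 + pi/3) - (0) = sqrt(3)/4 + pi/3.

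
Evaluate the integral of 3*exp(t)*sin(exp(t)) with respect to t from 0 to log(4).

Let u = exp(t), so du = exp(t) dt. When t = 0, u = 1; when t = log(4), u = 4.
The integral becomes 3·∫ sin(u) du from 1 to 4, with antiderivative -3*cos(u).
Back in t: F(t) = -3*cos(exp(t)).
Then F(log(4)) - F(0) = (-3*cos(4)) - (-3*cos(1)) = 3*cos(1) - 3*cos(4).

3*cos(1) - 3*cos(4)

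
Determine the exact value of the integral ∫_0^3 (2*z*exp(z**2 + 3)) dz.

-exp(3) + exp(12)

Let u = z**2 + 3, so du = 2*z dz. When z = 0, u = 3; when z = 3, u = 12.
The integral becomes ∫ exp(u) du from 3 to 12, with antiderivative exp(u).
Back in z: F(z) = exp(z**2 + 3).
Then F(3) - F(0) = (exp(12)) - (exp(3)) = -exp(3) + exp(12).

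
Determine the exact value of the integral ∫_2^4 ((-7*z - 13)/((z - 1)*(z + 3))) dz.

-5*log(3) - 2*log(7) + 2*log(5)

Factor the denominator: z**2 + 2*z - 3 = (z + 3)(z - 1).
Partial fractions: (-7*z - 13)/((z - 1)*(z + 3)) = -2/(z + 3) - 5/(z - 1).
An antiderivative is F(z) = -5*log(z - 1) - 2*log(z + 3).
Then F(4) - F(2) = (-5*log(3) - 2*log(7)) - (-log(25)) = -5*log(3) - 2*log(7) + 2*log(5).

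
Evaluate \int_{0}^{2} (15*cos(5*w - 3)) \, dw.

3*sin(3) + 3*sin(7)

Let u = 5*w - 3, so du = 5 dw. When w = 0, u = -3; when w = 2, u = 7.
The integral becomes 3·∫ cos(u) du from -3 to 7, with antiderivative 3*sin(u).
Back in w: F(w) = 3*sin(5*w - 3).
Then F(2) - F(0) = (3*sin(7)) - (-3*sin(3)) = 3*sin(3) + 3*sin(7).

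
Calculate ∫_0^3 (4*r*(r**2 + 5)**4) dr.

1069398/5

Let u = r**2 + 5, so du = 2*r dr. When r = 0, u = 5; when r = 3, u = 14.
The integral becomes 2·∫ u**4 du from 5 to 14, with antiderivative 2*u**5/5.
Back in r: F(r) = 2*(r**2 + 5)**5/5.
Then F(3) - F(0) = (1075648/5) - (1250) = 1069398/5.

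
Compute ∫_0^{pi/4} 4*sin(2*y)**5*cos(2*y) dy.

Let u = sin(2*y), so du = 2*cos(2*y) dy. When y = 0, u = 0; when y = pi/4, u = 1.
The integral becomes 2·∫ u**5 du from 0 to 1, with antiderivative u**6/3.
Back in y: F(y) = sin(2*y)**6/3.
Then F(pi/4) - F(0) = (1/3) - (0) = 1/3.

1/3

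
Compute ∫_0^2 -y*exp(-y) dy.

Integrate by parts once (u = y, dv = -exp(-y) dy).
An antiderivative is F(y) = (y + 1)*exp(-y).
Then F(2) - F(0) = (3*exp(-2)) - (1) = -1 + 3*exp(-2).

-1 + 3*exp(-2)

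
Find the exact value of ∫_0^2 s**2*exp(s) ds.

Integrate by parts twice (u = s^2, dv = exp(s) ds).
An antiderivative is F(s) = (s**2 - 2*s + 2)*exp(s).
Then F(2) - F(0) = (2*exp(2)) - (2) = -2 + 2*exp(2).

-2 + 2*exp(2)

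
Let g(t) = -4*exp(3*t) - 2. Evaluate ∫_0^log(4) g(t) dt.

-84 - 4*log(2)

An antiderivative is F(t) = -4*exp(3*t)/3 - 2*t.
Then F(log(4)) - F(0) = (-256/3 - log(16)) - (-4/3) = -84 - 4*log(2).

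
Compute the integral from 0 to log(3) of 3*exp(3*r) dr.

Let u = exp(r), so du = exp(r) dr. When r = 0, u = 1; when r = log(3), u = 3.
The integral becomes 3·∫ u**2 du from 1 to 3, with antiderivative u**3.
Back in r: F(r) = exp(3*r).
Then F(log(3)) - F(0) = (27) - (1) = 26.

26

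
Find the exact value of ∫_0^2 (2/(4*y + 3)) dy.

-log(3)/2 + log(11)/2

An antiderivative is F(y) = log(4*y + 3)/2.
Then F(2) - F(0) = (log(11)/2) - (log(3)/2) = -log(3)/2 + log(11)/2.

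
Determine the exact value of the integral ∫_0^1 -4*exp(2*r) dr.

2 - 2*exp(2)

An antiderivative is F(r) = -2*exp(2*r).
Then F(1) - F(0) = (-2*exp(2)) - (-2) = 2 - 2*exp(2).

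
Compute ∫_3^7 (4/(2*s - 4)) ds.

An antiderivative is F(s) = 2*log(2*s - 4).
Then F(7) - F(3) = (log(100)) - (log(4)) = log(25).

log(25)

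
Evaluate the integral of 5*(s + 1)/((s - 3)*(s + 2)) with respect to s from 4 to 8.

Factor the denominator: s**2 - s - 6 = (s + 2)(s - 3).
Partial fractions: 5*(s + 1)/((s - 3)*(s + 2)) = 1/(s + 2) + 4/(s - 3).
An antiderivative is F(s) = 4*log(s - 3) + log(s + 2).
Then F(8) - F(4) = (log(2) + 5*log(5)) - (log(6)) = -log(3) + 5*log(5).

-log(3) + 5*log(5)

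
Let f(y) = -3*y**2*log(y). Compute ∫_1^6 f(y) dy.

Integrate by parts once (u = ln y, dv = -3*y**2 dy).
An antiderivative is F(y) = -y**3*(3*log(y) - 1)/3.
Then F(6) - F(1) = (-216*log(3) - 216*log(2) + 72) - (1/3) = -216*log(3) - 216*log(2) + 215/3.

-216*log(3) - 216*log(2) + 215/3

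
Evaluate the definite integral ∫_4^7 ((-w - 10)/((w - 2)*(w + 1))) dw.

Factor the denominator: w**2 - w - 2 = (w + 1)(w - 2).
Partial fractions: (-w - 10)/((w - 2)*(w + 1)) = 3/(w + 1) - 4/(w - 2).
An antiderivative is F(w) = -4*log(w - 2) + 3*log(w + 1).
Then F(7) - F(4) = (-4*log(5) + 9*log(2)) - (-4*log(2) + 3*log(5)) = -7*log(5) + 13*log(2).

-7*log(5) + 13*log(2)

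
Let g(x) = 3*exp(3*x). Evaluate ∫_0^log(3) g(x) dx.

Let u = exp(x), so du = exp(x) dx. When x = 0, u = 1; when x = log(3), u = 3.
The integral becomes 3·∫ u**2 du from 1 to 3, with antiderivative u**3.
Back in x: F(x) = exp(3*x).
Then F(log(3)) - F(0) = (27) - (1) = 26.

26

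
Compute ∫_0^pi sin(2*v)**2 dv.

pi/2

Use the identity sin^2(2*v) = (1 - cos(4*v))/2.
An antiderivative is F(v) = v/2 - sin(4*v)/8.
Then F(pi) - F(0) = (pi/2) - (0) = pi/2.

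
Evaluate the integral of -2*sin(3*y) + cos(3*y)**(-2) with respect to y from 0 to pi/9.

An antiderivative is F(y) = 2*cos(3*y)/3 + tan(3*y)/3.
Then F(pi/9) - F(0) = (1/3 + sqrt(3)/3) - (2/3) = -1/3 + sqrt(3)/3.

-1/3 + sqrt(3)/3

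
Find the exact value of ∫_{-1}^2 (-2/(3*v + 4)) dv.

An antiderivative is F(v) = -2*log(3*v + 4)/3.
Then F(2) - F(-1) = (-2*log(10)/3) - (0) = -2*log(10)/3.

-2*log(10)/3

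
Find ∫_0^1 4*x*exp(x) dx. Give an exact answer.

4

Integrate by parts once (u = x, dv = 4*exp(x) dx).
An antiderivative is F(x) = (4*x - 4)*exp(x).
Then F(1) - F(0) = (0) - (-4) = 4.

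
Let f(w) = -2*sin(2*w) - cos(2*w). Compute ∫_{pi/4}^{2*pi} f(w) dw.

3/2

An antiderivative is F(w) = -sin(2*w)/2 + cos(2*w).
Then F(2*pi) - F(pi/4) = (1) - (-1/2) = 3/2.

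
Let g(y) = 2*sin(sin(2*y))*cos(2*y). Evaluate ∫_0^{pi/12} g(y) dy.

1 - cos(1/2)

Let u = sin(2*y), so du = 2*cos(2*y) dy. When y = 0, u = 0; when y = pi/12, u = 1/2.
The integral becomes ∫ sin(u) du from 0 to 1/2, with antiderivative -cos(u).
Back in y: F(y) = -cos(sin(2*y)).
Then F(pi/12) - F(0) = (-cos(1/2)) - (-1) = 1 - cos(1/2).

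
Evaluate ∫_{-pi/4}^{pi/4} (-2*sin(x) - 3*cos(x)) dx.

-3*sqrt(2)

An antiderivative is F(x) = -3*sin(x) + 2*cos(x).
Then F(pi/4) - F(-pi/4) = (-sqrt(2)/2) - (5*sqrt(2)/2) = -3*sqrt(2).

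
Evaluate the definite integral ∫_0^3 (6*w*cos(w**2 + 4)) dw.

3*sin(13) - 3*sin(4)

Let u = w**2 + 4, so du = 2*w dw. When w = 0, u = 4; when w = 3, u = 13.
The integral becomes 3·∫ cos(u) du from 4 to 13, with antiderivative 3*sin(u).
Back in w: F(w) = 3*sin(w**2 + 4).
Then F(3) - F(0) = (3*sin(13)) - (3*sin(4)) = 3*sin(13) - 3*sin(4).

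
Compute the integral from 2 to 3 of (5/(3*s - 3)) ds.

An antiderivative is F(s) = 5*log(3*s - 3)/3.
Then F(3) - F(2) = (5*log(6)/3) - (5*log(3)/3) = 5*log(2)/3.

5*log(2)/3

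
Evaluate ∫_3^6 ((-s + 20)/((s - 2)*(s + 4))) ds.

Factor the denominator: s**2 + 2*s - 8 = (s + 4)(s - 2).
Partial fractions: (-s + 20)/((s - 2)*(s + 4)) = -4/(s + 4) + 3/(s - 2).
An antiderivative is F(s) = 3*log(s - 2) - 4*log(s + 4).
Then F(6) - F(3) = (-4*log(5) + 2*log(2)) - (-4*log(7)) = -4*log(5) + 2*log(2) + 4*log(7).

-4*log(5) + 2*log(2) + 4*log(7)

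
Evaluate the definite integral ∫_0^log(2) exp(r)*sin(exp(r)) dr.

Let u = exp(r), so du = exp(r) dr. When r = 0, u = 1; when r = log(2), u = 2.
The integral becomes ∫ sin(u) du from 1 to 2, with antiderivative -cos(u).
Back in r: F(r) = -cos(exp(r)).
Then F(log(2)) - F(0) = (-cos(2)) - (-cos(1)) = -cos(2) + cos(1).

-cos(2) + cos(1)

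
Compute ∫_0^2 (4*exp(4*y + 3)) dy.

-exp(3) + exp(11)

Let u = 4*y + 3, so du = 4 dy. When y = 0, u = 3; when y = 2, u = 11.
The integral becomes ∫ exp(u) du from 3 to 11, with antiderivative exp(u).
Back in y: F(y) = exp(4*y + 3).
Then F(2) - F(0) = (exp(11)) - (exp(3)) = -exp(3) + exp(11).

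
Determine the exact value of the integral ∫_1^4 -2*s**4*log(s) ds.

2046/25 - 4096*log(2)/5

Integrate by parts once (u = ln s, dv = -2*s**4 ds).
An antiderivative is F(s) = -2*s**5*(5*log(s) - 1)/25.
Then F(4) - F(1) = (2048/25 - 4096*log(2)/5) - (2/25) = 2046/25 - 4096*log(2)/5.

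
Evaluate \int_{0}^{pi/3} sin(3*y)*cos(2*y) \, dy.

Use the identity sin(3*y)cos(2*y) = [sin(5*y) + sin(y)]/2.
An antiderivative is F(y) = -cos(y)/2 - cos(5*y)/10.
Then F(pi/3) - F(0) = (-3/10) - (-3/5) = 3/10.

3/10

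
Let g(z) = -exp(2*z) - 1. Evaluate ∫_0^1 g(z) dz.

An antiderivative is F(z) = -exp(2*z)/2 - z.
Then F(1) - F(0) = (-exp(2)/2 - 1) - (-1/2) = -exp(2)/2 - 1/2.

-exp(2)/2 - 1/2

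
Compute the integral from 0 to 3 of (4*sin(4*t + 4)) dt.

cos(4) - cos(16)

Let u = 4*t + 4, so du = 4 dt. When t = 0, u = 4; when t = 3, u = 16.
The integral becomes ∫ sin(u) du from 4 to 16, with antiderivative -cos(u).
Back in t: F(t) = -cos(4*t + 4).
Then F(3) - F(0) = (-cos(16)) - (-cos(4)) = cos(4) - cos(16).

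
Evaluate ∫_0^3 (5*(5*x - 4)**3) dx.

Let u = 5*x - 4, so du = 5 dx. When x = 0, u = -4; when x = 3, u = 11.
The integral becomes ∫ u**3 du from -4 to 11, with antiderivative u**4/4.
Back in x: F(x) = (5*x - 4)**4/4.
Then F(3) - F(0) = (14641/4) - (64) = 14385/4.

14385/4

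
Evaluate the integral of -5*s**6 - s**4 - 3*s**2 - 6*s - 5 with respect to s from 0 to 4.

By the power rule, an antiderivative is F(s) = -5*s**7/7 - s**5/5 - s**3 - 3*s**2 - 5*s.
Then F(4) - F(0) = (-421388/35) - (0) = -421388/35.

-421388/35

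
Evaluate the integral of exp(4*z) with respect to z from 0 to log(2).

15/4

Let u = exp(z), so du = exp(z) dz. When z = 0, u = 1; when z = log(2), u = 2.
The integral becomes ∫ u**3 du from 1 to 2, with antiderivative u**4/4.
Back in z: F(z) = exp(4*z)/4.
Then F(log(2)) - F(0) = (4) - (1/4) = 15/4.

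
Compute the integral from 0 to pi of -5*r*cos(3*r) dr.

Integrate by parts once (u = r, dv = -5*cos(3*r) dr).
An antiderivative is F(r) = -5*r*sin(3*r)/3 - 5*cos(3*r)/9.
Then F(pi) - F(0) = (5/9) - (-5/9) = 10/9.

10/9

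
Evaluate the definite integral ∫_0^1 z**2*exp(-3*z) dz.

Integrate by parts twice (u = z^2, dv = exp(-3*z) dz).
An antiderivative is F(z) = (-9*z**2 - 6*z - 2)*exp(-3*z)/27.
Then F(1) - F(0) = (-17*exp(-3)/27) - (-2/27) = 2/27 - 17*exp(-3)/27.

2/27 - 17*exp(-3)/27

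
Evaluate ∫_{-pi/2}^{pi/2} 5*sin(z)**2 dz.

Use the identity sin^2(z) = (1 - cos(2*z))/2.
An antiderivative is F(z) = 5*z/2 - 5*sin(2*z)/4.
Then F(pi/2) - F(-pi/2) = (5*pi/4) - (-5*pi/4) = 5*pi/2.

5*pi/2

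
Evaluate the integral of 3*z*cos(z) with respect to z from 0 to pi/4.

Integrate by parts once (u = z, dv = 3*cos(z) dz).
An antiderivative is F(z) = 3*z*sin(z) + 3*cos(z).
Then F(pi/4) - F(0) = (3*sqrt(2)*(pi + 4)/8) - (3) = -3 + 3*sqrt(2)*pi/8 + 3*sqrt(2)/2.

-3 + 3*sqrt(2)*pi/8 + 3*sqrt(2)/2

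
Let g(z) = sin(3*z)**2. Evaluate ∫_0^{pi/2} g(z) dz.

pi/4

Use the identity sin^2(3*z) = (1 - cos(6*z))/2.
An antiderivative is F(z) = z/2 - sin(6*z)/12.
Then F(pi/2) - F(0) = (pi/4) - (0) = pi/4.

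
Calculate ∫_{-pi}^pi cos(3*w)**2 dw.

Use the identity cos^2(3*w) = (1 + cos(6*w))/2.
An antiderivative is F(w) = w/2 + sin(6*w)/12.
Then F(pi) - F(-pi) = (pi/2) - (-pi/2) = pi.

pi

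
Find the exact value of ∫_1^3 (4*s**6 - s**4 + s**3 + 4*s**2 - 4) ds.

By the power rule, an antiderivative is F(s) = 4*s**7/7 - s**5/5 + s**4/4 + 4*s**3/3 - 4*s.
Then F(3) - F(1) = (174351/140) - (-859/420) = 130978/105.

130978/105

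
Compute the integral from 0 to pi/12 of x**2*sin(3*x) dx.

Integrate by parts twice (u = x^2, dv = sin(3*x) dx).
An antiderivative is F(x) = -x**2*cos(3*x)/3 + 2*x*sin(3*x)/9 + 2*cos(3*x)/27.
Then F(pi/12) - F(0) = (sqrt(2)*(-pi**2 + 8*pi + 32)/864) - (2/27) = -2/27 - sqrt(2)*pi**2/864 + sqrt(2)*pi/108 + sqrt(2)/27.

-2/27 - sqrt(2)*pi**2/864 + sqrt(2)*pi/108 + sqrt(2)/27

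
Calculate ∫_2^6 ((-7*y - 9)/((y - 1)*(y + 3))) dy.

-6*log(3) - log(5)

Factor the denominator: y**2 + 2*y - 3 = (y + 3)(y - 1).
Partial fractions: (-7*y - 9)/((y - 1)*(y + 3)) = -3/(y + 3) - 4/(y - 1).
An antiderivative is F(y) = -4*log(y - 1) - 3*log(y + 3).
Then F(6) - F(2) = (-6*log(3) - 4*log(5)) - (-3*log(5)) = -6*log(3) - log(5).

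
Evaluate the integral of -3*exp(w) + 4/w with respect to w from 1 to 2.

An antiderivative is F(w) = -3*exp(w) + 4*log(w).
Then F(2) - F(1) = (-3*exp(2) + log(16)) - (-3*exp(1)) = -3*exp(2) + log(16) + 3*exp(1).

-3*exp(2) + log(16) + 3*exp(1)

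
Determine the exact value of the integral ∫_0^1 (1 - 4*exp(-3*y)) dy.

(4 - exp(3))*exp(-3)/3

An antiderivative is F(y) = y + 4*exp(-3*y)/3.
Then F(1) - F(0) = (4*exp(-3)/3 + 1) - (4/3) = (4 - exp(3))*exp(-3)/3.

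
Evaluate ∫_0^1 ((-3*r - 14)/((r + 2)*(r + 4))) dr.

log(20/81)

Factor the denominator: r**2 + 6*r + 8 = (r + 4)(r + 2).
Partial fractions: (-3*r - 14)/((r + 2)*(r + 4)) = 1/(r + 4) - 4/(r + 2).
An antiderivative is F(r) = -4*log(r + 2) + log(r + 4).
Then F(1) - F(0) = (log(5/81)) - (-log(4)) = log(20/81).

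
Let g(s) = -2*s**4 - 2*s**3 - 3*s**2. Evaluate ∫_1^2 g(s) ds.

By the power rule, an antiderivative is F(s) = -2*s**5/5 - s**4/2 - s**3.
Then F(2) - F(1) = (-144/5) - (-19/10) = -269/10.

-269/10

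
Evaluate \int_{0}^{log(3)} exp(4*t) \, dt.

20

Let u = exp(t), so du = exp(t) dt. When t = 0, u = 1; when t = log(3), u = 3.
The integral becomes ∫ u**3 du from 1 to 3, with antiderivative u**4/4.
Back in t: F(t) = exp(4*t)/4.
Then F(log(3)) - F(0) = (81/4) - (1/4) = 20.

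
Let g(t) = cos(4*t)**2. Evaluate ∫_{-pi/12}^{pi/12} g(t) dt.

Use the identity cos^2(4*t) = (1 + cos(8*t))/2.
An antiderivative is F(t) = t/2 + sin(8*t)/16.
Then F(pi/12) - F(-pi/12) = (sqrt(3)/32 + pi/24) - (-pi/24 - sqrt(3)/32) = sqrt(3)/16 + pi/12.

sqrt(3)/16 + pi/12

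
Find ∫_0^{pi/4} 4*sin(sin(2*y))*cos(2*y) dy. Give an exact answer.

2 - 2*cos(1)

Let u = sin(2*y), so du = 2*cos(2*y) dy. When y = 0, u = 0; when y = pi/4, u = 1.
The integral becomes 2·∫ sin(u) du from 0 to 1, with antiderivative -2*cos(u).
Back in y: F(y) = -2*cos(sin(2*y)).
Then F(pi/4) - F(0) = (-2*cos(1)) - (-2) = 2 - 2*cos(1).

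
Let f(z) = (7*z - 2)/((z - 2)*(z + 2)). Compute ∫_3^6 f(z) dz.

Factor the denominator: z**2 - 4 = (z + 2)(z - 2).
Partial fractions: (7*z - 2)/((z - 2)*(z + 2)) = 4/(z + 2) + 3/(z - 2).
An antiderivative is F(z) = 3*log(z - 2) + 4*log(z + 2).
Then F(6) - F(3) = (18*log(2)) - (4*log(5)) = -4*log(5) + 18*log(2).

-4*log(5) + 18*log(2)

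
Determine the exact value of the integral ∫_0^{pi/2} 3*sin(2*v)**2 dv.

3*pi/4

Use the identity sin^2(2*v) = (1 - cos(4*v))/2.
An antiderivative is F(v) = 3*v/2 - 3*sin(4*v)/8.
Then F(pi/2) - F(0) = (3*pi/4) - (0) = 3*pi/4.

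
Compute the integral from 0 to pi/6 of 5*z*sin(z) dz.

-5*sqrt(3)*pi/12 + 5/2

Integrate by parts once (u = z, dv = 5*sin(z) dz).
An antiderivative is F(z) = -5*z*cos(z) + 5*sin(z).
Then F(pi/6) - F(0) = (-5*sqrt(3)*pi/12 + 5/2) - (0) = -5*sqrt(3)*pi/12 + 5/2.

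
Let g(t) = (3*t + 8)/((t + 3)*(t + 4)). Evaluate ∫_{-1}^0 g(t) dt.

-5*log(3) + 9*log(2)

Factor the denominator: t**2 + 7*t + 12 = (t + 4)(t + 3).
Partial fractions: (3*t + 8)/((t + 3)*(t + 4)) = 4/(t + 4) - 1/(t + 3).
An antiderivative is F(t) = -log(t + 3) + 4*log(t + 4).
Then F(0) - F(-1) = (-log(3) + 8*log(2)) - (log(81/2)) = -5*log(3) + 9*log(2).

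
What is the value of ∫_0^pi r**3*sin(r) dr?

pi*(-6 + pi**2)

Integrate by parts 3 times (u = r^3, dv = sin(r) dr).
An antiderivative is F(r) = -r**3*cos(r) + 3*r**2*sin(r) + 6*r*cos(r) - 6*sin(r).
Then F(pi) - F(0) = (pi*(-6 + pi**2)) - (0) = pi*(-6 + pi**2).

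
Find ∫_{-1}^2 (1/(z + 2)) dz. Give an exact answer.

log(4)

An antiderivative is F(z) = log(z + 2).
Then F(2) - F(-1) = (log(4)) - (0) = log(4).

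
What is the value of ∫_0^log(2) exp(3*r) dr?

Let u = exp(r), so du = exp(r) dr. When r = 0, u = 1; when r = log(2), u = 2.
The integral becomes ∫ u**2 du from 1 to 2, with antiderivative u**3/3.
Back in r: F(r) = exp(3*r)/3.
Then F(log(2)) - F(0) = (8/3) - (1/3) = 7/3.

7/3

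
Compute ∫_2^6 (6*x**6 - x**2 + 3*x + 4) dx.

5036432/21

By the power rule, an antiderivative is F(x) = 6*x**7/7 - x**3/3 + 3*x**2/2 + 4*x.
Then F(6) - F(2) = (1679658/7) - (2542/21) = 5036432/21.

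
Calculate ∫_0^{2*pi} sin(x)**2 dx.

pi

Use the identity sin^2(x) = (1 - cos(2*x))/2.
An antiderivative is F(x) = x/2 - sin(2*x)/4.
Then F(2*pi) - F(0) = (pi) - (0) = pi.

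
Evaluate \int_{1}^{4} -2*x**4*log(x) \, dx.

2046/25 - 4096*log(2)/5

Integrate by parts once (u = ln x, dv = -2*x**4 dx).
An antiderivative is F(x) = -2*x**5*(5*log(x) - 1)/25.
Then F(4) - F(1) = (2048/25 - 4096*log(2)/5) - (2/25) = 2046/25 - 4096*log(2)/5.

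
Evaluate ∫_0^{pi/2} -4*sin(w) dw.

An antiderivative is F(w) = 4*cos(w).
Then F(pi/2) - F(0) = (0) - (4) = -4.

-4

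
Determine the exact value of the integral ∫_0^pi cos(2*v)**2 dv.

Use the identity cos^2(2*v) = (1 + cos(4*v))/2.
An antiderivative is F(v) = v/2 + sin(4*v)/8.
Then F(pi) - F(0) = (pi/2) - (0) = pi/2.

pi/2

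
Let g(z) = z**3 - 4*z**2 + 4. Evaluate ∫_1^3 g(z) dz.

-20/3

By the power rule, an antiderivative is F(z) = z**4/4 - 4*z**3/3 + 4*z.
Then F(3) - F(1) = (-15/4) - (35/12) = -20/3.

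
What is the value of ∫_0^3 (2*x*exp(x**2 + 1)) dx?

-exp(1) + exp(10)

Let u = x**2 + 1, so du = 2*x dx. When x = 0, u = 1; when x = 3, u = 10.
The integral becomes ∫ exp(u) du from 1 to 10, with antiderivative exp(u).
Back in x: F(x) = exp(x**2 + 1).
Then F(3) - F(0) = (exp(10)) - (exp(1)) = -exp(1) + exp(10).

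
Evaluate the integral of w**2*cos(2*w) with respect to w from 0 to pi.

Integrate by parts twice (u = w^2, dv = cos(2*w) dw).
An antiderivative is F(w) = w**2*sin(2*w)/2 + w*cos(2*w)/2 - sin(2*w)/4.
Then F(pi) - F(0) = (pi/2) - (0) = pi/2.

pi/2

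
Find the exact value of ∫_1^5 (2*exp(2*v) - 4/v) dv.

An antiderivative is F(v) = exp(2*v) - 4*log(v).
Then F(5) - F(1) = (-4*log(5) + exp(10)) - (exp(2)) = -exp(2) - 4*log(5) + exp(10).

-exp(2) - 4*log(5) + exp(10)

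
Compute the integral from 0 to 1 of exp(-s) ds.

1 - exp(-1)

An antiderivative is F(s) = -exp(-s).
Then F(1) - F(0) = (-exp(-1)) - (-1) = 1 - exp(-1).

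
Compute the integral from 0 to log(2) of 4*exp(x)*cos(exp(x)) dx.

-4*sin(1) + 4*sin(2)

Let u = exp(x), so du = exp(x) dx. When x = 0, u = 1; when x = log(2), u = 2.
The integral becomes 4·∫ cos(u) du from 1 to 2, with antiderivative 4*sin(u).
Back in x: F(x) = 4*sin(exp(x)).
Then F(log(2)) - F(0) = (4*sin(2)) - (4*sin(1)) = -4*sin(1) + 4*sin(2).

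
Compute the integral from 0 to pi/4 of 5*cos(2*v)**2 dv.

Use the identity cos^2(2*v) = (1 + cos(4*v))/2.
An antiderivative is F(v) = 5*v/2 + 5*sin(4*v)/8.
Then F(pi/4) - F(0) = (5*pi/8) - (0) = 5*pi/8.

5*pi/8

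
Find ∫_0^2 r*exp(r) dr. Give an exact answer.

1 + exp(2)

Integrate by parts once (u = r, dv = exp(r) dr).
An antiderivative is F(r) = (r - 1)*exp(r).
Then F(2) - F(0) = (exp(2)) - (-1) = 1 + exp(2).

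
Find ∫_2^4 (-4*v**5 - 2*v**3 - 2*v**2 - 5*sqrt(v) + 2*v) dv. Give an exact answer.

-2860 + 20*sqrt(2)/3

By the power rule, an antiderivative is F(v) = -2*v**6/3 - v**4/2 - 10*v**(3/2)/3 - 2*v**3/3 + v**2.
Then F(4) - F(2) = (-2912) - (-52 - 20*sqrt(2)/3) = -2860 + 20*sqrt(2)/3.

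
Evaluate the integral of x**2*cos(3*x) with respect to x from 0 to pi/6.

Integrate by parts twice (u = x^2, dv = cos(3*x) dx).
An antiderivative is F(x) = x**2*sin(3*x)/3 + 2*x*cos(3*x)/9 - 2*sin(3*x)/27.
Then F(pi/6) - F(0) = (-2/27 + pi**2/108) - (0) = -2/27 + pi**2/108.

-2/27 + pi**2/108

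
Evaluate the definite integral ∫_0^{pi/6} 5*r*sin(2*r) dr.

-5*pi/24 + 5*sqrt(3)/8

Integrate by parts once (u = r, dv = 5*sin(2*r) dr).
An antiderivative is F(r) = -5*r*cos(2*r)/2 + 5*sin(2*r)/4.
Then F(pi/6) - F(0) = (-5*pi/24 + 5*sqrt(3)/8) - (0) = -5*pi/24 + 5*sqrt(3)/8.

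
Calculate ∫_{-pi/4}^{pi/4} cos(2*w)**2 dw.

pi/4

Use the identity cos^2(2*w) = (1 + cos(4*w))/2.
An antiderivative is F(w) = w/2 + sin(4*w)/8.
Then F(pi/4) - F(-pi/4) = (pi/8) - (-pi/8) = pi/4.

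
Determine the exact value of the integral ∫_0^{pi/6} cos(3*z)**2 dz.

Use the identity cos^2(3*z) = (1 + cos(6*z))/2.
An antiderivative is F(z) = z/2 + sin(6*z)/12.
Then F(pi/6) - F(0) = (pi/12) - (0) = pi/12.

pi/12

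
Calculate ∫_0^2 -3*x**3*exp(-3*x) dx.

Integrate by parts 3 times (u = x^3, dv = -3*exp(-3*x) dx).
An antiderivative is F(x) = (9*x**3 + 9*x**2 + 6*x + 2)*exp(-3*x)/9.
Then F(2) - F(0) = (122*exp(-6)/9) - (2/9) = -2/9 + 122*exp(-6)/9.

-2/9 + 122*exp(-6)/9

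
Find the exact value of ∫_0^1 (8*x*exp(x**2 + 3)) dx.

-4*(1 - exp(1))*exp(3)

Let u = x**2 + 3, so du = 2*x dx. When x = 0, u = 3; when x = 1, u = 4.
The integral becomes 4·∫ exp(u) du from 3 to 4, with antiderivative 4*exp(u).
Back in x: F(x) = 4*exp(x**2 + 3).
Then F(1) - F(0) = (4*exp(4)) - (4*exp(3)) = -4*(1 - exp(1))*exp(3).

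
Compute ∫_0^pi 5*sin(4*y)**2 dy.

Use the identity sin^2(4*y) = (1 - cos(8*y))/2.
An antiderivative is F(y) = 5*y/2 - 5*sin(8*y)/16.
Then F(pi) - F(0) = (5*pi/2) - (0) = 5*pi/2.

5*pi/2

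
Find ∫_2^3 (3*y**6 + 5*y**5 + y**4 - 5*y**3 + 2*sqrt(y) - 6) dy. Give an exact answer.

By the power rule, an antiderivative is F(y) = 3*y**7/7 + 5*y**6/6 + y**5/5 - 5*y**4/4 + 4*y**(3/2)/3 - 6*y.
Then F(3) - F(2) = (4*sqrt(3) + 206379/140) - (8*sqrt(2)/3 + 8672/105) = -8*sqrt(2)/3 + 4*sqrt(3) + 584449/420.

-8*sqrt(2)/3 + 4*sqrt(3) + 584449/420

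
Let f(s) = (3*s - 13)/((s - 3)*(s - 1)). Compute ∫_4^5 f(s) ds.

Factor the denominator: s**2 - 4*s + 3 = (s - 1)(s - 3).
Partial fractions: (3*s - 13)/((s - 3)*(s - 1)) = 5/(s - 1) - 2/(s - 3).
An antiderivative is F(s) = -2*log(s - 3) + 5*log(s - 1).
Then F(5) - F(4) = (8*log(2)) - (5*log(3)) = -5*log(3) + 8*log(2).

-5*log(3) + 8*log(2)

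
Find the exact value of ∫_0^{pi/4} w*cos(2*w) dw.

Integrate by parts once (u = w, dv = cos(2*w) dw).
An antiderivative is F(w) = w*sin(2*w)/2 + cos(2*w)/4.
Then F(pi/4) - F(0) = (pi/8) - (1/4) = -1/4 + pi/8.

-1/4 + pi/8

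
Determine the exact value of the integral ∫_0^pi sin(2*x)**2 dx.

Use the identity sin^2(2*x) = (1 - cos(4*x))/2.
An antiderivative is F(x) = x/2 - sin(4*x)/8.
Then F(pi) - F(0) = (pi/2) - (0) = pi/2.

pi/2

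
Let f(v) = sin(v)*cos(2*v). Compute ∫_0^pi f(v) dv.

-2/3

Use the identity sin(v)cos(2*v) = [sin(3*v) + sin(-v)]/2.
An antiderivative is F(v) = cos(v)/2 - cos(3*v)/6.
Then F(pi) - F(0) = (-1/3) - (1/3) = -2/3.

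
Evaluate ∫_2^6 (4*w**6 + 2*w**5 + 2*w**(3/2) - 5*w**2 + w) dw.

-16*sqrt(2)/5 + 144*sqrt(6)/5 + 1225632/7

By the power rule, an antiderivative is F(w) = 4*w**7/7 + w**6/3 + 4*w**(5/2)/5 - 5*w**3/3 + w**2/2.
Then F(6) - F(2) = (144*sqrt(6)/5 + 1226214/7) - (16*sqrt(2)/5 + 582/7) = -16*sqrt(2)/5 + 144*sqrt(6)/5 + 1225632/7.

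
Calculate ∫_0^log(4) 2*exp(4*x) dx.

255/2

Let u = exp(x), so du = exp(x) dx. When x = 0, u = 1; when x = log(4), u = 4.
The integral becomes 2·∫ u**3 du from 1 to 4, with antiderivative u**4/2.
Back in x: F(x) = exp(4*x)/2.
Then F(log(4)) - F(0) = (128) - (1/2) = 255/2.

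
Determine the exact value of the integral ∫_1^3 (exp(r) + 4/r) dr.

-exp(1) + log(81) + exp(3)

An antiderivative is F(r) = exp(r) + 4*log(r).
Then F(3) - F(1) = (log(81) + exp(3)) - (exp(1)) = -exp(1) + log(81) + exp(3).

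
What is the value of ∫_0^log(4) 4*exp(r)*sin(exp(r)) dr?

4*cos(1) - 4*cos(4)

Let u = exp(r), so du = exp(r) dr. When r = 0, u = 1; when r = log(4), u = 4.
The integral becomes 4·∫ sin(u) du from 1 to 4, with antiderivative -4*cos(u).
Back in r: F(r) = -4*cos(exp(r)).
Then F(log(4)) - F(0) = (-4*cos(4)) - (-4*cos(1)) = 4*cos(1) - 4*cos(4).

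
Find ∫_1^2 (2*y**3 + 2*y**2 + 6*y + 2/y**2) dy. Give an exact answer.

By the power rule, an antiderivative is F(y) = y**4/2 + 2*y**3/3 + 3*y**2 - 2/y.
Then F(2) - F(1) = (73/3) - (13/6) = 133/6.

133/6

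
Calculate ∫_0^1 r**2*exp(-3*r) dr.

2/27 - 17*exp(-3)/27

Integrate by parts twice (u = r^2, dv = exp(-3*r) dr).
An antiderivative is F(r) = (-9*r**2 - 6*r - 2)*exp(-3*r)/27.
Then F(1) - F(0) = (-17*exp(-3)/27) - (-2/27) = 2/27 - 17*exp(-3)/27.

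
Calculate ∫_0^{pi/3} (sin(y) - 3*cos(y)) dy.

An antiderivative is F(y) = -3*sin(y) - cos(y).
Then F(pi/3) - F(0) = (-3*sqrt(3)/2 - 1/2) - (-1) = 1/2 - 3*sqrt(3)/2.

1/2 - 3*sqrt(3)/2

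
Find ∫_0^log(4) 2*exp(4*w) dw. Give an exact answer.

255/2

Let u = exp(w), so du = exp(w) dw. When w = 0, u = 1; when w = log(4), u = 4.
The integral becomes 2·∫ u**3 du from 1 to 4, with antiderivative u**4/2.
Back in w: F(w) = exp(4*w)/2.
Then F(log(4)) - F(0) = (128) - (1/2) = 255/2.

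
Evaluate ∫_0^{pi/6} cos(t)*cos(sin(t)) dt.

sin(1/2)

Let u = sin(t), so du = cos(t) dt. When t = 0, u = 0; when t = pi/6, u = 1/2.
The integral becomes ∫ cos(u) du from 0 to 1/2, with antiderivative sin(u).
Back in t: F(t) = sin(sin(t)).
Then F(pi/6) - F(0) = (sin(1/2)) - (0) = sin(1/2).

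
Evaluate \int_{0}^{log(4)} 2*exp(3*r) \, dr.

Let u = exp(r), so du = exp(r) dr. When r = 0, u = 1; when r = log(4), u = 4.
The integral becomes 2·∫ u**2 du from 1 to 4, with antiderivative 2*u**3/3.
Back in r: F(r) = 2*exp(3*r)/3.
Then F(log(4)) - F(0) = (128/3) - (2/3) = 42.

42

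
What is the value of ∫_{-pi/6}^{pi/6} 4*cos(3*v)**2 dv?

Use the identity cos^2(3*v) = (1 + cos(6*v))/2.
An antiderivative is F(v) = 2*v + sin(6*v)/3.
Then F(pi/6) - F(-pi/6) = (pi/3) - (-pi/3) = 2*pi/3.

2*pi/3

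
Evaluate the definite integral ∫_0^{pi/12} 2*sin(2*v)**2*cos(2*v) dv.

Let u = sin(2*v), so du = 2*cos(2*v) dv. When v = 0, u = 0; when v = pi/12, u = 1/2.
The integral becomes ∫ u**2 du from 0 to 1/2, with antiderivative u**3/3.
Back in v: F(v) = sin(2*v)**3/3.
Then F(pi/12) - F(0) = (1/24) - (0) = 1/24.

1/24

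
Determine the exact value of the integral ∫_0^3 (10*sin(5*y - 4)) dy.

Let u = 5*y - 4, so du = 5 dy. When y = 0, u = -4; when y = 3, u = 11.
The integral becomes 2·∫ sin(u) du from -4 to 11, with antiderivative -2*cos(u).
Back in y: F(y) = -2*cos(5*y - 4).
Then F(3) - F(0) = (-2*cos(11)) - (-2*cos(4)) = 2*cos(4) - 2*cos(11).

2*cos(4) - 2*cos(11)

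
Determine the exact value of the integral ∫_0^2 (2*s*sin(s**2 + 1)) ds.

-cos(5) + cos(1)

Let u = s**2 + 1, so du = 2*s ds. When s = 0, u = 1; when s = 2, u = 5.
The integral becomes ∫ sin(u) du from 1 to 5, with antiderivative -cos(u).
Back in s: F(s) = -cos(s**2 + 1).
Then F(2) - F(0) = (-cos(5)) - (-cos(1)) = -cos(5) + cos(1).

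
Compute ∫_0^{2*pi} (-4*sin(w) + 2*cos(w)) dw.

0

An antiderivative is F(w) = 2*sin(w) + 4*cos(w).
Then F(2*pi) - F(0) = (4) - (4) = 0.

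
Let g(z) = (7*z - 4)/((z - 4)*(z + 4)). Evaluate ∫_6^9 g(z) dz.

Factor the denominator: z**2 - 16 = (z + 4)(z - 4).
Partial fractions: (7*z - 4)/((z - 4)*(z + 4)) = 4/(z + 4) + 3/(z - 4).
An antiderivative is F(z) = 3*log(z - 4) + 4*log(z + 4).
Then F(9) - F(6) = (3*log(5) + 4*log(13)) - (7*log(2) + 4*log(5)) = -7*log(2) - log(5) + 4*log(13).

-7*log(2) - log(5) + 4*log(13)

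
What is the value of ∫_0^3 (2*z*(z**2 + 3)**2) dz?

Let u = z**2 + 3, so du = 2*z dz. When z = 0, u = 3; when z = 3, u = 12.
The integral becomes ∫ u**2 du from 3 to 12, with antiderivative u**3/3.
Back in z: F(z) = (z**2 + 3)**3/3.
Then F(3) - F(0) = (576) - (9) = 567.

567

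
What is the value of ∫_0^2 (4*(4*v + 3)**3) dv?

Let u = 4*v + 3, so du = 4 dv. When v = 0, u = 3; when v = 2, u = 11.
The integral becomes ∫ u**3 du from 3 to 11, with antiderivative u**4/4.
Back in v: F(v) = (4*v + 3)**4/4.
Then F(2) - F(0) = (14641/4) - (81/4) = 3640.

3640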